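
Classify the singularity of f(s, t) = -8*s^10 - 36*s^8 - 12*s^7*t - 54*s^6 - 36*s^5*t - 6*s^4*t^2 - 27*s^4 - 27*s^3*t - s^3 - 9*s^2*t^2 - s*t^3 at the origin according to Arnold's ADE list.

The Hessian of f at 0 has rank 0. Corank 2; j^3 = -s^3 is a perfect cube, so E-series; the 4-jet and mu = 7 give E_7.

E7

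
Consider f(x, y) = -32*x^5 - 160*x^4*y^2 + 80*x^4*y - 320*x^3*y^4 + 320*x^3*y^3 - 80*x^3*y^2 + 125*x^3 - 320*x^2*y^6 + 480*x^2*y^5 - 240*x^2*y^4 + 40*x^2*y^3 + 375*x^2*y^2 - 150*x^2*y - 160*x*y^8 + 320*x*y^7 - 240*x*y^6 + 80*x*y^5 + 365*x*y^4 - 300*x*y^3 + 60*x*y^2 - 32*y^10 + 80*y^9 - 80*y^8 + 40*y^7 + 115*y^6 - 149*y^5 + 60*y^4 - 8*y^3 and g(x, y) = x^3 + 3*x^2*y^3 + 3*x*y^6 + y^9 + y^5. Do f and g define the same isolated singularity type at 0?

Yes.

The Hessian of f at 0 has rank 0. Corank 2; j^3 = (5*x - 2*y)^3 is a perfect cube, so E-series; the 5-jet and mu = 8 give E_8. The Hessian of g at 0 has rank 0. Corank 2; j^3 = x^3 is a perfect cube, so E-series; the 5-jet and mu = 8 give E_8. Both have type E_8, hence right-equivalent.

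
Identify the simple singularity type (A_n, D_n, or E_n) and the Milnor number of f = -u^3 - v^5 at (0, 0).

Type E8, Milnor number mu = 8.

The Hessian of f at 0 has rank 0. Corank 2; j^3 = -u^3 is a perfect cube, so E-series; the 5-jet and mu = 8 give E_8.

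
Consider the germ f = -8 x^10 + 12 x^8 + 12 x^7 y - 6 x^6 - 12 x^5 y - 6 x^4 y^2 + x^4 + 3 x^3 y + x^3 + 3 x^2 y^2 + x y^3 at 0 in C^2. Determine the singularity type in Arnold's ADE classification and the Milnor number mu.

Type E_7, Milnor number mu = 7.

The Hessian of f at 0 has rank 0. Corank 2; j^3 = x^3 is a perfect cube, so E-series; the 4-jet and mu = 7 give E_7.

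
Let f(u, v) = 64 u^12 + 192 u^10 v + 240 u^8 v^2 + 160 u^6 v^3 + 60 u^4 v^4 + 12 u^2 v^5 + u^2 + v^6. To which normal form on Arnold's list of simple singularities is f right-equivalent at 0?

The Hessian of f at 0 has rank 1. Corank 1: A-series; mu = 5 gives A_5.

A_{5}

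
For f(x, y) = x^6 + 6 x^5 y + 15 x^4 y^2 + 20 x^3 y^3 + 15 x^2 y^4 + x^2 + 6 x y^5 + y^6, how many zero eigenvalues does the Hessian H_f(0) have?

1

Hessian at 0 has rank 1.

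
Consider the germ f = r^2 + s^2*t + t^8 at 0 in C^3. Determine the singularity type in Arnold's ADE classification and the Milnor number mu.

The Hessian of f at 0 is [[0, 0, 0], [0, 0, 0], [0, 0, 2]] with rank 1, so corank 2. A Groebner basis of the Jacobian ideal J(f) in C{s,t,r} is {s^2/8 + t^7, s^3, s*t, r}; counting standard monomials gives mu = 9. Corank 2; j^3 = s^2*t has shape L^2 M (L != M), so D-series; mu = 9 gives D_9.

Type D_9, Milnor number mu = 9.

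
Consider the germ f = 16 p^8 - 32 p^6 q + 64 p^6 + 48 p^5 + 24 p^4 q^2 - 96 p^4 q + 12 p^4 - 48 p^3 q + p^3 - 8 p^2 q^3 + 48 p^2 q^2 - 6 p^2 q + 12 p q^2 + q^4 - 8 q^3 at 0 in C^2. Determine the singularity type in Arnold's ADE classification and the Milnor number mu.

The Hessian of f at 0 is [[0, 0], [0, 0]] with rank 0, so corank 2. A Groebner basis of the Jacobian ideal J(f) in C{p,q} is {p^3 + 3*p^2/8 - 3*p*q/2 + 3*q^2/2, p^2*q + p^2/8 - p*q/2 + q^2/2, p^2/32 + p*q^2 - p*q/8 + q^2/8, q^3}; counting standard monomials gives mu = 6. Corank 2; j^3 = (p - 2*q)^3 is a perfect cube, so E-series; the 4-jet and mu = 6 give E_6.

Type E_{6}, Milnor number mu = 6.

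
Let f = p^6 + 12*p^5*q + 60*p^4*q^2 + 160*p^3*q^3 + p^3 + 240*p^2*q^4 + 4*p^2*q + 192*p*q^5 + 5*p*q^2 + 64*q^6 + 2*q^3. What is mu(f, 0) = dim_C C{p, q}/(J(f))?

7

The Hessian of f at 0 has rank 0. Corank 2; j^3 = (p + q)^2*(p + 2*q) has shape L^2 M (L != M), so D-series; mu = 7 gives D_7.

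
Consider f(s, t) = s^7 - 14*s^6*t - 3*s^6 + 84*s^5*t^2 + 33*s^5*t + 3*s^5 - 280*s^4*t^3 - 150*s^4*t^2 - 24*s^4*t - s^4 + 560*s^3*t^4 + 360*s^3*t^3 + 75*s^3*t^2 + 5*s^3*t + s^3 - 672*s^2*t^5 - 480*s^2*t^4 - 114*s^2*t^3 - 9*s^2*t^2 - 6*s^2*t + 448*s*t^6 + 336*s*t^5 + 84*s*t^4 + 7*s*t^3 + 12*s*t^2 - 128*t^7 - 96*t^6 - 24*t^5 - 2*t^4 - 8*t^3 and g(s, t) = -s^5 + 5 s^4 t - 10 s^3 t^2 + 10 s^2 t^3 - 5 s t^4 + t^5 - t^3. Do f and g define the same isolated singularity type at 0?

No.

The Hessian of f at 0 has rank 0. Corank 2; j^3 = (s - 2*t)^3 is a perfect cube, so E-series; the 4-jet and mu = 7 give E_7. The Hessian of g at 0 has rank 0. Corank 2; j^3 = -t^3 is a perfect cube, so E-series; the 5-jet and mu = 8 give E_8. f is E_7 but g is E_8, hence not right-equivalent.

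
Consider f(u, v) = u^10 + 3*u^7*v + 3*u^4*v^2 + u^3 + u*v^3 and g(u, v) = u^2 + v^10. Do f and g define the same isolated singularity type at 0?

The Hessian of f at 0 is [[0, 0], [0, 0]] with rank 0, so corank 2. A Groebner basis of the Jacobian ideal J(f) in C{u,v} is {u^3, u*v^2, 3*u^2 + v^3}; counting standard monomials gives mu = 7. Corank 2; j^3 = u^3 is a perfect cube, so E-series; the 4-jet and mu = 7 give E_7. The Hessian of g at 0 is [[2, 0], [0, 0]] with rank 1, so corank 1. A Groebner basis of the Jacobian ideal J(g) in C{u,v} is {v^9, u}; counting standard monomials gives mu = 9. Corank 1: A-series; mu = 9 gives A_9. f is E_7 but g is A_9, hence not right-equivalent.

No.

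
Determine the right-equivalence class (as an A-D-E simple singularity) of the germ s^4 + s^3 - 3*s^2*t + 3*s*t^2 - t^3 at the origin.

E_{6}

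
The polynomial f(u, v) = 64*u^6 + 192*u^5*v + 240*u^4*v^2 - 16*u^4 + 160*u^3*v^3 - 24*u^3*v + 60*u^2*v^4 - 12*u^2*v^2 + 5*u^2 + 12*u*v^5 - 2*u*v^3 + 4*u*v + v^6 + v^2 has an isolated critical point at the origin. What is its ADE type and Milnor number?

The Hessian of f at 0 is [[10, 4], [4, 2]] with rank 2, so corank 0. A Groebner basis of the Jacobian ideal J(f) in C{u,v} is {u, v}; counting standard monomials gives mu = 1. Corank 0: nondegenerate Morse point, so A_1.

Type A1, Milnor number mu = 1.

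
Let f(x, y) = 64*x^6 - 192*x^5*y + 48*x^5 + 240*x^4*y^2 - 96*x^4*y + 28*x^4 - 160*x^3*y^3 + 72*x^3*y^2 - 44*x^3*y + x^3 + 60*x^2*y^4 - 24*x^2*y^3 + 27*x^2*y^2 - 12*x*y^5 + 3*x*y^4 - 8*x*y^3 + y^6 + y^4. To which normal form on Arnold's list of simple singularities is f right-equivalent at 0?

The Hessian of f at 0 has rank 0. Corank 2; j^3 = x^3 is a perfect cube, so E-series; the 4-jet and mu = 6 give E_6.

E_6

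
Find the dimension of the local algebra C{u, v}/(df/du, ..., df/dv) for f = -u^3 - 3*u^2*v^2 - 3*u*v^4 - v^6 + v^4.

6

The Hessian of f at 0 is [[0, 0], [0, 0]] with rank 0, so corank 2. A Groebner basis of the Jacobian ideal J(f) in C{u,v} is {u^3, u^2*v, u^2/2 + u*v^2, v^3}; counting standard monomials gives mu = 6. Corank 2; j^3 = -u^3 is a perfect cube, so E-series; the 4-jet and mu = 6 give E_6.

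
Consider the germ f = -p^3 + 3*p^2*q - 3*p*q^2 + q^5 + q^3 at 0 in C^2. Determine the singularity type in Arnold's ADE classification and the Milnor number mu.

Type E8, Milnor number mu = 8.

The Hessian of f at 0 has rank 0. Corank 2; j^3 = -(p - q)^3 is a perfect cube, so E-series; the 5-jet and mu = 8 give E_8.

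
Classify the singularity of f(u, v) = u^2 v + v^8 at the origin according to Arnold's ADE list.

D_9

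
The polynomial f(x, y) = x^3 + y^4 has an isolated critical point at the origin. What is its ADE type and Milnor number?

The Hessian of f at 0 has rank 0. Corank 2; j^3 = x^3 is a perfect cube, so E-series; the 4-jet and mu = 6 give E_6.

Type E6, Milnor number mu = 6.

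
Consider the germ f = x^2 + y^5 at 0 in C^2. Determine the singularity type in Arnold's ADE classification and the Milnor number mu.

Type A_{4}, Milnor number mu = 4.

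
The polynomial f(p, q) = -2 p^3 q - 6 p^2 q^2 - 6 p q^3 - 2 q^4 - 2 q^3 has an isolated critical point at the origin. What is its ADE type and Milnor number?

The Hessian of f at 0 is [[0, 0], [0, 0]] with rank 0, so corank 2. A Groebner basis of the Jacobian ideal J(f) in C{p,q} is {p^3 - 3*p*q^2 + 3*q^2, p^2*q + 2*p*q^2, q^3}; counting standard monomials gives mu = 7. Corank 2; j^3 = -2*q^3 is a perfect cube, so E-series; the 4-jet and mu = 7 give E_7.

Type E_{7}, Milnor number mu = 7.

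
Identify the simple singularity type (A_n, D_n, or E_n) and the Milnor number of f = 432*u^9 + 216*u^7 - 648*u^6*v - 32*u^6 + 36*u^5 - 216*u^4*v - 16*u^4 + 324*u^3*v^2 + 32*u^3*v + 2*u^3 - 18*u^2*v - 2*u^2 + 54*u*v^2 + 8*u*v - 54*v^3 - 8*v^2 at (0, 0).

The Hessian of f at 0 is [[-4, 8], [8, -16]] with rank 1, so corank 1. A Groebner basis of the Jacobian ideal J(f) in C{u,v} is {v^2, u - 2*v}; counting standard monomials gives mu = 2. Corank 1: A-series; mu = 2 gives A_2.

Type A_{2}, Milnor number mu = 2.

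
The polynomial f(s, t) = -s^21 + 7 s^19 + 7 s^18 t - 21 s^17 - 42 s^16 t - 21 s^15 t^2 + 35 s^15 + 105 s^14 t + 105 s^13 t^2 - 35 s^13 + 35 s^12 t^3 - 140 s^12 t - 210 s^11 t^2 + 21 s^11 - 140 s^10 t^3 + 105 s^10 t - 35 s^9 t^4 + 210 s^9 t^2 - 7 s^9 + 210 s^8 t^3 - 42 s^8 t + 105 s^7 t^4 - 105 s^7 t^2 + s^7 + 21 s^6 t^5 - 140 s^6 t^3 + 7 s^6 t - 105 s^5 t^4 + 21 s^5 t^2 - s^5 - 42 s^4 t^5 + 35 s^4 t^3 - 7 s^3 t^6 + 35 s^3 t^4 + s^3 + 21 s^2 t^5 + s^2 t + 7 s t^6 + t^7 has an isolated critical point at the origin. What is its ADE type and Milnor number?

Type D8, Milnor number mu = 8.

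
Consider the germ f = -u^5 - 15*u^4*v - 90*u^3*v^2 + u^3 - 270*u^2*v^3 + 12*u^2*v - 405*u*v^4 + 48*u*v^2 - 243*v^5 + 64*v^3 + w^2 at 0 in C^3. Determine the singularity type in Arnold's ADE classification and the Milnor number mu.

Type E_8, Milnor number mu = 8.

The Hessian of f at 0 is [[0, 0, 0], [0, 0, 0], [0, 0, 2]] with rank 1, so corank 2. A Groebner basis of the Jacobian ideal J(f) in C{u,v,w} is {v^5, u*v^3 + 15*v^4/4, u^2 + 8*u*v + 16*v^2, w}; counting standard monomials gives mu = 8. Corank 2; j^3 = (u + 4*v)^3 is a perfect cube, so E-series; the 5-jet and mu = 8 give E_8.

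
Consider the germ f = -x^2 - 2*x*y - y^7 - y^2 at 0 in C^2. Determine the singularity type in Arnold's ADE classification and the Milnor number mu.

The Hessian of f at 0 has rank 1. Corank 1: A-series; mu = 6 gives A_6.

Type A_6, Milnor number mu = 6.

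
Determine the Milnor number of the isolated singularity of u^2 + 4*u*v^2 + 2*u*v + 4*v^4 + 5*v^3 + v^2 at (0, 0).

2

The Hessian of f at 0 has rank 1. Corank 1: A-series; mu = 2 gives A_2.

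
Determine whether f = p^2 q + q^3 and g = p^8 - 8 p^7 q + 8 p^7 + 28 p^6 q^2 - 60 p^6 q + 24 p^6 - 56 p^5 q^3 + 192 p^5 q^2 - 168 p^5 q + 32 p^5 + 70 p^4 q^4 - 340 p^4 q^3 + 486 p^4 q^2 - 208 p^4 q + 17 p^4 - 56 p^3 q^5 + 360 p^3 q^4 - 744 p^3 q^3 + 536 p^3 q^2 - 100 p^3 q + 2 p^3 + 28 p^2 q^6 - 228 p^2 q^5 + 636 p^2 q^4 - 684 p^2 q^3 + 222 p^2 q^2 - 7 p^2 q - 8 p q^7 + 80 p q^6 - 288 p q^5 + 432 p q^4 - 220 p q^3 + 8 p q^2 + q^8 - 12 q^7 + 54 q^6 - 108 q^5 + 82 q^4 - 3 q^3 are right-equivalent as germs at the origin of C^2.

The Hessian of f at 0 is [[0, 0], [0, 0]] with rank 0, so corank 2. A Groebner basis of the Jacobian ideal J(f) in C{p,q} is {q^3, p^2 + 3*q^2, p*q}; counting standard monomials gives mu = 4. Corank 2; j^3 = q*(p^2 + q^2) splits into three distinct lines over C (the quadratic factor has nonzero discriminant), so D_4. The Hessian of g at 0 is [[0, 0], [0, 0]] with rank 0, so corank 2. A Groebner basis of the Jacobian ideal J(g) in C{p,q} is {p*q^2 - p*q/8 + q^2/8, -p*q/8 + q^3 + q^2/8, p^2 - 5*p*q/2 + 3*q^2/2}; counting standard monomials gives mu = 5. Corank 2; j^3 = (p - q)^2*(2*p - 3*q) has shape L^2 M (L != M), so D-series; mu = 5 gives D_5. f is D_4 but g is D_5, hence not right-equivalent.

No.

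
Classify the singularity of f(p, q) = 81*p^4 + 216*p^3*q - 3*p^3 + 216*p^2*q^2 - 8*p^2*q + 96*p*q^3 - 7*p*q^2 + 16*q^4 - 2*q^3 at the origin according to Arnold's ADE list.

D_5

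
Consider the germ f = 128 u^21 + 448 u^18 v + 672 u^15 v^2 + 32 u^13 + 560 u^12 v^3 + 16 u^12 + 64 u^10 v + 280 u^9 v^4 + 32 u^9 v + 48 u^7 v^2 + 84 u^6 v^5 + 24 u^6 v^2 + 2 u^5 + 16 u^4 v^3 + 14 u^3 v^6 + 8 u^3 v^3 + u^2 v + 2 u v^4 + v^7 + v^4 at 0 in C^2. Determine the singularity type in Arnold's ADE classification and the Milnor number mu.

Type D_5, Milnor number mu = 5.

The Hessian of f at 0 has rank 0. Corank 2; j^3 = u^2*v has shape L^2 M (L != M), so D-series; mu = 5 gives D_5.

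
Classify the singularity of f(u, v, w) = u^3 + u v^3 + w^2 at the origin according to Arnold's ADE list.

E7

The Hessian of f at 0 is [[0, 0, 0], [0, 0, 0], [0, 0, 2]] with rank 1, so corank 2. A Groebner basis of the Jacobian ideal J(f) in C{u,v,w} is {u^3, u*v^2, 3*u^2 + v^3, w}; counting standard monomials gives mu = 7. Corank 2; j^3 = u^3 is a perfect cube, so E-series; the 4-jet and mu = 7 give E_7.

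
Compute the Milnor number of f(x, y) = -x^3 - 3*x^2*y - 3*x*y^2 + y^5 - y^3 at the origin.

8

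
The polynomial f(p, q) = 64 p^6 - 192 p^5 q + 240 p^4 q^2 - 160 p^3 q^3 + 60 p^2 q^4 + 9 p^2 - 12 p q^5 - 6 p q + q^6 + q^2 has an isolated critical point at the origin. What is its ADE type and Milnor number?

The Hessian of f at 0 is [[18, -6], [-6, 2]] with rank 1, so corank 1. A Groebner basis of the Jacobian ideal J(f) in C{p,q} is {q^5, p - q/3}; counting standard monomials gives mu = 5. Corank 1: A-series; mu = 5 gives A_5.

Type A_5, Milnor number mu = 5.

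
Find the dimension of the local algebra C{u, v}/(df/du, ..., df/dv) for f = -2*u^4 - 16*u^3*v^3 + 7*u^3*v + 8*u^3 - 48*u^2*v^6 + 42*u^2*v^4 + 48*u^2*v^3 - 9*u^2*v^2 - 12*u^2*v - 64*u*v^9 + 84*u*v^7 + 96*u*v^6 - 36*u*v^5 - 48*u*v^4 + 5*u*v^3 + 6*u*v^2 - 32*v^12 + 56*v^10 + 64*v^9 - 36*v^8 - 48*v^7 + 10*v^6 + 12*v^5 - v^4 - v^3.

7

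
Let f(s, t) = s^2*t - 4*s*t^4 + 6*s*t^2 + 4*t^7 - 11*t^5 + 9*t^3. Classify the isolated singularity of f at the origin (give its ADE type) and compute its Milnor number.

Type D_{6}, Milnor number mu = 6.

The Hessian of f at 0 is [[0, 0], [0, 0]] with rank 0, so corank 2. A Groebner basis of the Jacobian ideal J(f) in C{s,t} is {-s*t/2 + t^4 - 3*t^2/2, s*t^2 + 3*t^3, s^2 + 17*s*t/2 + 33*t^2/2}; counting standard monomials gives mu = 6. Corank 2; j^3 = t*(s + 3*t)^2 has shape L^2 M (L != M), so D-series; mu = 6 gives D_6.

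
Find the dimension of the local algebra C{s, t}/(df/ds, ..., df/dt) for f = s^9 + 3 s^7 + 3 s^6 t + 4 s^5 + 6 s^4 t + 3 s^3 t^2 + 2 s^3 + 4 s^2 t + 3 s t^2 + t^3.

4

The Hessian of f at 0 is [[0, 0], [0, 0]] with rank 0, so corank 2. A Groebner basis of the Jacobian ideal J(f) in C{s,t} is {t^3, s^2 - 3*t^2/2, s*t + 3*t^2/2}; counting standard monomials gives mu = 4. Corank 2; j^3 = (s + t)*(2*s^2 + 2*s*t + t^2) splits into three distinct lines over C (the quadratic factor has nonzero discriminant), so D_4.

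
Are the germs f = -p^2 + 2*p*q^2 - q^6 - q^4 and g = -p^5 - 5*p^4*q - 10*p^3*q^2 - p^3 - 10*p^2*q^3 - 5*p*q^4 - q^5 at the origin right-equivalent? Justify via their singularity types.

No.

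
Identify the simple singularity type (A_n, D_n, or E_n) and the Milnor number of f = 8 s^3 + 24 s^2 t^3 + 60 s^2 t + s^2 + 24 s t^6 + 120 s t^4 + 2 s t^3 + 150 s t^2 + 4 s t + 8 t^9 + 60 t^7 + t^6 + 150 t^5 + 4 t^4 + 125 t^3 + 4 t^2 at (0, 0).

Type A2, Milnor number mu = 2.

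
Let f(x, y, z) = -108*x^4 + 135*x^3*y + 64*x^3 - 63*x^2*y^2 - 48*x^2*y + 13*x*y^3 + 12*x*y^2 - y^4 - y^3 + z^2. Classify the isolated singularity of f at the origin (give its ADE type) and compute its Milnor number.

Type E7, Milnor number mu = 7.

The Hessian of f at 0 has rank 1. Corank 2; j^3 = (4*x - y)^3 is a perfect cube, so E-series; the 4-jet and mu = 7 give E_7.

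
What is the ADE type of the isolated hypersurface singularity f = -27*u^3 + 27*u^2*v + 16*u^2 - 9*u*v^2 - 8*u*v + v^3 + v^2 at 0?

The Hessian of f at 0 has rank 1. Corank 1: A-series; mu = 2 gives A_2.

A_2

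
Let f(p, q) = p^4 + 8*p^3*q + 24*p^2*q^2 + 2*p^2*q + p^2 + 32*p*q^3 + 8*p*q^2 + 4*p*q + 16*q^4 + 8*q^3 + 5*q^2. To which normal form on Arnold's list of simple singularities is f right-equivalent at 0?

A1

The Hessian of f at 0 is [[2, 4], [4, 10]] with rank 2, so corank 0. A Groebner basis of the Jacobian ideal J(f) in C{p,q} is {p, q}; counting standard monomials gives mu = 1. Corank 0: nondegenerate Morse point, so A_1.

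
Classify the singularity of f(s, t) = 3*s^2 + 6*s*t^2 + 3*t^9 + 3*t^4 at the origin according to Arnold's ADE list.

A_{8}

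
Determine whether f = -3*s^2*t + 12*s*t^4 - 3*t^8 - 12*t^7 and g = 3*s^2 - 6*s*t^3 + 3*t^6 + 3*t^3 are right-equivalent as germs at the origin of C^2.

The Hessian of f at 0 is [[0, 0], [0, 0]] with rank 0, so corank 2. A Groebner basis of the Jacobian ideal J(f) in C{s,t} is {s^2*t^2, -s^2*t - s^2/2 + s*t^3, -s*t/2 + t^4, s^3}; counting standard monomials gives mu = 9. Corank 2; j^3 = -3*s^2*t has shape L^2 M (L != M), so D-series; mu = 9 gives D_9. The Hessian of g at 0 is [[6, 0], [0, 0]] with rank 1, so corank 1. A Groebner basis of the Jacobian ideal J(g) in C{s,t} is {t^2, s}; counting standard monomials gives mu = 2. Corank 1: A-series; mu = 2 gives A_2. f is D_9 but g is A_2, hence not right-equivalent.

No.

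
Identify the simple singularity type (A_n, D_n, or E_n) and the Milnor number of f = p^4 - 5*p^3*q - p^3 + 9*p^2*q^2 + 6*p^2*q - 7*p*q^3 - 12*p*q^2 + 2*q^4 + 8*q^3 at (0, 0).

Type E_{7}, Milnor number mu = 7.

The Hessian of f at 0 has rank 0. Corank 2; j^3 = -(p - 2*q)^3 is a perfect cube, so E-series; the 4-jet and mu = 7 give E_7.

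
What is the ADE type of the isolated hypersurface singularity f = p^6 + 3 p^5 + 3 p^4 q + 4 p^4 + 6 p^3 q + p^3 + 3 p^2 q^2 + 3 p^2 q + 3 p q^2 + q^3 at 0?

The Hessian of f at 0 has rank 0. Corank 2; j^3 = (p + q)^3 is a perfect cube, so E-series; the 4-jet and mu = 6 give E_6.

E_{6}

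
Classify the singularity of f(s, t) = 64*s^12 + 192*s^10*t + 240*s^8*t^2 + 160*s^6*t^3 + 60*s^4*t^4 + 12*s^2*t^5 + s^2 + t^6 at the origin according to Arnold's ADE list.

A_5

The Hessian of f at 0 has rank 1. Corank 1: A-series; mu = 5 gives A_5.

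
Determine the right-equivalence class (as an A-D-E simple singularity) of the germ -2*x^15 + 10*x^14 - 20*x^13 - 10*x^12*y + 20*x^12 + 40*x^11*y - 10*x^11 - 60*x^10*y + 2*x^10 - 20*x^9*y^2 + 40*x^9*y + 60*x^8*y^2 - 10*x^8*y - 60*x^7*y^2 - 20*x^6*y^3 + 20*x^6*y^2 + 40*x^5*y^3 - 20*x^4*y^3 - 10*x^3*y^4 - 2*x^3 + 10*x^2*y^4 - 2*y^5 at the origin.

The Hessian of f at 0 has rank 0. Corank 2; j^3 = -2*x^3 is a perfect cube, so E-series; the 5-jet and mu = 8 give E_8.

E8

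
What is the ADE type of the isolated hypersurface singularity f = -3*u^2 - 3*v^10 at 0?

A_9

The Hessian of f at 0 is [[-6, 0], [0, 0]] with rank 1, so corank 1. A Groebner basis of the Jacobian ideal J(f) in C{u,v} is {v^9, u}; counting standard monomials gives mu = 9. Corank 1: A-series; mu = 9 gives A_9.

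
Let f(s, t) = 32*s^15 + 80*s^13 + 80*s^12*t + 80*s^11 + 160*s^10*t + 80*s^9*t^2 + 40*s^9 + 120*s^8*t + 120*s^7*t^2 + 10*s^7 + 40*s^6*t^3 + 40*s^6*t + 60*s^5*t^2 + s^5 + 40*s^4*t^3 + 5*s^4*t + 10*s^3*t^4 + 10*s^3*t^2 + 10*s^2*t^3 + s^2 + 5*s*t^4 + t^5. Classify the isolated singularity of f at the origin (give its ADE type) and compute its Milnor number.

Type A_4, Milnor number mu = 4.

The Hessian of f at 0 has rank 1. Corank 1: A-series; mu = 4 gives A_4.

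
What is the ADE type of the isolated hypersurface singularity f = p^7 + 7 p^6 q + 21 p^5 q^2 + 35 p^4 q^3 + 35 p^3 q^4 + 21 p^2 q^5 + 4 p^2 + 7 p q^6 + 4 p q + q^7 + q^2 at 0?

The Hessian of f at 0 is [[8, 4], [4, 2]] with rank 1, so corank 1. A Groebner basis of the Jacobian ideal J(f) in C{p,q} is {q^6, p + q/2}; counting standard monomials gives mu = 6. Corank 1: A-series; mu = 6 gives A_6.

A6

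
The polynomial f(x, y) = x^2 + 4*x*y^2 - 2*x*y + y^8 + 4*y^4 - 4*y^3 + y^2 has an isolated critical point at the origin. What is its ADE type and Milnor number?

Type A_7, Milnor number mu = 7.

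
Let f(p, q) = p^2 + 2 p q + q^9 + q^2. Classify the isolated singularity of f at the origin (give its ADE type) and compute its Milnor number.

The Hessian of f at 0 has rank 1. Corank 1: A-series; mu = 8 gives A_8.

Type A8, Milnor number mu = 8.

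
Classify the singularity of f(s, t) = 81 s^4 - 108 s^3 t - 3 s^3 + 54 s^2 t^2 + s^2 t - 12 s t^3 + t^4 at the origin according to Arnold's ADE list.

The Hessian of f at 0 has rank 0. Corank 2; j^3 = -s^2*(3*s - t) has shape L^2 M (L != M), so D-series; mu = 5 gives D_5.

D_{5}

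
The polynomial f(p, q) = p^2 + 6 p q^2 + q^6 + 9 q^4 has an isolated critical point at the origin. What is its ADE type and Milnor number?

Type A_{5}, Milnor number mu = 5.

The Hessian of f at 0 has rank 1. Corank 1: A-series; mu = 5 gives A_5.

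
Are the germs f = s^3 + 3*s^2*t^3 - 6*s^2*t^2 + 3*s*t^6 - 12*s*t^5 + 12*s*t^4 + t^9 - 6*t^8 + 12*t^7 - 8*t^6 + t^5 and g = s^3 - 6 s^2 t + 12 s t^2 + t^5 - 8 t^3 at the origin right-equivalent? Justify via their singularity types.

Yes.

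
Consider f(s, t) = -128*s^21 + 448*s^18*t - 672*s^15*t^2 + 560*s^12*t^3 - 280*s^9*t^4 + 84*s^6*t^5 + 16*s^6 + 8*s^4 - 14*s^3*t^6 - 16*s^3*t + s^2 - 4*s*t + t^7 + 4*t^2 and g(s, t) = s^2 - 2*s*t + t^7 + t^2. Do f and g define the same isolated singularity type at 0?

The Hessian of f at 0 has rank 1. Corank 1: A-series; mu = 6 gives A_6. The Hessian of g at 0 has rank 1. Corank 1: A-series; mu = 6 gives A_6. Both have type A_6, hence right-equivalent.

Yes.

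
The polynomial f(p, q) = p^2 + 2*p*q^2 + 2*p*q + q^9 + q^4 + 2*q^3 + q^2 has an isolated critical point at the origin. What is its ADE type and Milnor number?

Type A_{8}, Milnor number mu = 8.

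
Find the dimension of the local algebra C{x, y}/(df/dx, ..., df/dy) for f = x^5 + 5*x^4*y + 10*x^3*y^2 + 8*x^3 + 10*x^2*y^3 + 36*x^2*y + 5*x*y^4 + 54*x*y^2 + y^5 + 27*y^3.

8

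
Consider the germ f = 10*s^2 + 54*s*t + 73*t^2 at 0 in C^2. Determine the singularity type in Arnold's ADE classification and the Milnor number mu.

The Hessian of f at 0 has rank 2. Corank 0: nondegenerate Morse point, so A_1.

Type A_{1}, Milnor number mu = 1.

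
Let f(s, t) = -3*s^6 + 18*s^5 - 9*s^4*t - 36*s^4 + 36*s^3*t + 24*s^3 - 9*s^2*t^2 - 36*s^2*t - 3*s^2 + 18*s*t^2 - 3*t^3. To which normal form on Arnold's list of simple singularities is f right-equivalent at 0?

The Hessian of f at 0 has rank 1. Corank 1: A-series; mu = 2 gives A_2.

A2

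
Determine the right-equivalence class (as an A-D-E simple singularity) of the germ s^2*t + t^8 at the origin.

D9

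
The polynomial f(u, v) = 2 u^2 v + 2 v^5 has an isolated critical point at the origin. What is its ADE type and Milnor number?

The Hessian of f at 0 is [[0, 0], [0, 0]] with rank 0, so corank 2. A Groebner basis of the Jacobian ideal J(f) in C{u,v} is {u^2/5 + v^4, u^3, u*v}; counting standard monomials gives mu = 6. Corank 2; j^3 = 2*u^2*v has shape L^2 M (L != M), so D-series; mu = 6 gives D_6.

Type D_{6}, Milnor number mu = 6.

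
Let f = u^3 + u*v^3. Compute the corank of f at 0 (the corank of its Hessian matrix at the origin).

2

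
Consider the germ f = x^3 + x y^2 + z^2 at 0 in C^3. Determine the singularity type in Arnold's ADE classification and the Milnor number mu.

Type D_{4}, Milnor number mu = 4.

The Hessian of f at 0 is [[0, 0, 0], [0, 0, 0], [0, 0, 2]] with rank 1, so corank 2. A Groebner basis of the Jacobian ideal J(f) in C{x,y,z} is {y^3, x^2 + y^2/3, x*y, z}; counting standard monomials gives mu = 4. Corank 2; j^3 = x*(x^2 + y^2) splits into three distinct lines over C (the quadratic factor has nonzero discriminant), so D_4.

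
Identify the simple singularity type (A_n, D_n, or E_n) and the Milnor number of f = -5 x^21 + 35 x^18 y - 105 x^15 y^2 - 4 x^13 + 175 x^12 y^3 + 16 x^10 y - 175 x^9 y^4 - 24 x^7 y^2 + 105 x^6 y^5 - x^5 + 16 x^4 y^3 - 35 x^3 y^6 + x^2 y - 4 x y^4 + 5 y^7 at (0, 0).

Type D_{8}, Milnor number mu = 8.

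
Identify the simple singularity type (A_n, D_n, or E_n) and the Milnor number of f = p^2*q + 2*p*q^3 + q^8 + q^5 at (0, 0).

Type D_{9}, Milnor number mu = 9.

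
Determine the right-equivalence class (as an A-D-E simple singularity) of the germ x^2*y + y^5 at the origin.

The Hessian of f at 0 is [[0, 0], [0, 0]] with rank 0, so corank 2. A Groebner basis of the Jacobian ideal J(f) in C{x,y} is {x^2/5 + y^4, x^3, x*y}; counting standard monomials gives mu = 6. Corank 2; j^3 = x^2*y has shape L^2 M (L != M), so D-series; mu = 6 gives D_6.

D6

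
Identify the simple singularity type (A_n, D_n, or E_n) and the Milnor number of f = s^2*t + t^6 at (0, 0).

Type D_{7}, Milnor number mu = 7.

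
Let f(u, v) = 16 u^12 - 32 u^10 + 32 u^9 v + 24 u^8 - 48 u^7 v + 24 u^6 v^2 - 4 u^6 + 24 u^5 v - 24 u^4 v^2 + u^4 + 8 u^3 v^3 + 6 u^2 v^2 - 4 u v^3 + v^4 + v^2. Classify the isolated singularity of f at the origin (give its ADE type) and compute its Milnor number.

Type A_{3}, Milnor number mu = 3.

The Hessian of f at 0 has rank 1. Corank 1: A-series; mu = 3 gives A_3.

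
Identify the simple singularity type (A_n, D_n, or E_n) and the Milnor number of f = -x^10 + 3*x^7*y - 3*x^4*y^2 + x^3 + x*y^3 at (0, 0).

The Hessian of f at 0 is [[0, 0], [0, 0]] with rank 0, so corank 2. A Groebner basis of the Jacobian ideal J(f) in C{x,y} is {x^3, x*y^2, 3*x^2 + y^3}; counting standard monomials gives mu = 7. Corank 2; j^3 = x^3 is a perfect cube, so E-series; the 4-jet and mu = 7 give E_7.

Type E_7, Milnor number mu = 7.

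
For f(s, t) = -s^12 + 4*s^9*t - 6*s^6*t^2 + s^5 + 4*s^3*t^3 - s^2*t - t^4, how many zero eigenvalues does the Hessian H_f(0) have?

2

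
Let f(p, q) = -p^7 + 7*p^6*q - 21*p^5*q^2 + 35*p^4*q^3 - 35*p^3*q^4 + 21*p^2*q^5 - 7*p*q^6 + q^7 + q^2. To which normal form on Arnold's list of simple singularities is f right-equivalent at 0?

A_6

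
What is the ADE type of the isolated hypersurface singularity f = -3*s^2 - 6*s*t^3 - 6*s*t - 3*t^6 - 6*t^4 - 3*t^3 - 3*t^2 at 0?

The Hessian of f at 0 has rank 1. Corank 1: A-series; mu = 2 gives A_2.

A_{2}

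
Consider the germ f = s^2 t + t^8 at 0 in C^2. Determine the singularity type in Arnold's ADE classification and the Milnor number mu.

Type D_9, Milnor number mu = 9.

The Hessian of f at 0 has rank 0. Corank 2; j^3 = s^2*t has shape L^2 M (L != M), so D-series; mu = 9 gives D_9.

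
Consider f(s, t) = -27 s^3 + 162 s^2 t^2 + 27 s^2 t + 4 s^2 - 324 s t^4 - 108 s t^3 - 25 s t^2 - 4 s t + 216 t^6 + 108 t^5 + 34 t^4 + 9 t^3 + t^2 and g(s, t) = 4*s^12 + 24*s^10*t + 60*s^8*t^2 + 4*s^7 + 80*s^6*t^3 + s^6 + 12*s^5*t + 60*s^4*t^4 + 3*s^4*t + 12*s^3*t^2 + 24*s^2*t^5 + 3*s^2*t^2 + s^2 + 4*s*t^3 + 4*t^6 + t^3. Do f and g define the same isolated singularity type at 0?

Yes.

The Hessian of f at 0 has rank 1. Corank 1: A-series; mu = 2 gives A_2. The Hessian of g at 0 has rank 1. Corank 1: A-series; mu = 2 gives A_2. Both have type A_2, hence right-equivalent.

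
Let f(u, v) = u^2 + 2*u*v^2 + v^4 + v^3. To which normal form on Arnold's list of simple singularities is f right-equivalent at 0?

The Hessian of f at 0 is [[2, 0], [0, 0]] with rank 1, so corank 1. A Groebner basis of the Jacobian ideal J(f) in C{u,v} is {v^2, u}; counting standard monomials gives mu = 2. Corank 1: A-series; mu = 2 gives A_2.

A_2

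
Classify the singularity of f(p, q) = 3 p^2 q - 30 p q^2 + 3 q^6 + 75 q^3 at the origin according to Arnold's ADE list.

The Hessian of f at 0 has rank 0. Corank 2; j^3 = 3*q*(p - 5*q)^2 has shape L^2 M (L != M), so D-series; mu = 7 gives D_7.

D_{7}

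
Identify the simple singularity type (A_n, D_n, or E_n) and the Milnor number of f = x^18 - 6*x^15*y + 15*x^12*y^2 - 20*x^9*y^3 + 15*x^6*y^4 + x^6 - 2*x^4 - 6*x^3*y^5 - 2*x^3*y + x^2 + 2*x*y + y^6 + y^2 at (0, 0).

Type A_{5}, Milnor number mu = 5.

The Hessian of f at 0 has rank 1. Corank 1: A-series; mu = 5 gives A_5.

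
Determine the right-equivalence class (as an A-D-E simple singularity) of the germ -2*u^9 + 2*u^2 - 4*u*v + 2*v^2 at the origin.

A_8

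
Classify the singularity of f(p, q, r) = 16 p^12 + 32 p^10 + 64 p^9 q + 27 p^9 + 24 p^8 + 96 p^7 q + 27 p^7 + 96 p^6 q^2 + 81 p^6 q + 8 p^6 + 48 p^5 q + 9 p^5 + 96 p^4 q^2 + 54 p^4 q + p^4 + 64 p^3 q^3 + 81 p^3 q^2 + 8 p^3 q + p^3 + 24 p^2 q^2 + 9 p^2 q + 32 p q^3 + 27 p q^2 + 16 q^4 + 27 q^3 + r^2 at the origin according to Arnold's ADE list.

The Hessian of f at 0 has rank 1. Corank 2; j^3 = (p + 3*q)^3 is a perfect cube, so E-series; the 4-jet and mu = 6 give E_6.

E6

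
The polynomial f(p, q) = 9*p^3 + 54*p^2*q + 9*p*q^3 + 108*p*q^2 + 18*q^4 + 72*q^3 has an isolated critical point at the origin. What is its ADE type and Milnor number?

The Hessian of f at 0 has rank 0. Corank 2; j^3 = 9*(p + 2*q)^3 is a perfect cube, so E-series; the 4-jet and mu = 7 give E_7.

Type E_{7}, Milnor number mu = 7.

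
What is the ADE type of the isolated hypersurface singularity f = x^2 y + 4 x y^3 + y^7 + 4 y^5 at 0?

The Hessian of f at 0 is [[0, 0], [0, 0]] with rank 0, so corank 2. A Groebner basis of the Jacobian ideal J(f) in C{x,y} is {x^2*y^2 + 4*x^2/7 + 8*x*y^2/7, x^3 - 8*x^2/7 - 16*x*y^2/7, x*y/2 + y^3}; counting standard monomials gives mu = 8. Corank 2; j^3 = x^2*y has shape L^2 M (L != M), so D-series; mu = 8 gives D_8.

D_{8}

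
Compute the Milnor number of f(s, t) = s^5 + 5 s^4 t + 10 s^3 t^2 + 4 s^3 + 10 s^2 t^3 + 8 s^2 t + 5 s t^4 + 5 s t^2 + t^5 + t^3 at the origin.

6

The Hessian of f at 0 has rank 0. Corank 2; j^3 = (s + t)*(2*s + t)^2 has shape L^2 M (L != M), so D-series; mu = 6 gives D_6.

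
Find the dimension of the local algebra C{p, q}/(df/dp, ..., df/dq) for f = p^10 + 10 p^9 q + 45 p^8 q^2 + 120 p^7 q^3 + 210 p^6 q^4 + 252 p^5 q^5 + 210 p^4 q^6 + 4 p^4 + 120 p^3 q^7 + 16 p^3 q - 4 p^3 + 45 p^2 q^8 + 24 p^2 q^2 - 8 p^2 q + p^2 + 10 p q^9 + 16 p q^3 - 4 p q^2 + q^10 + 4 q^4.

9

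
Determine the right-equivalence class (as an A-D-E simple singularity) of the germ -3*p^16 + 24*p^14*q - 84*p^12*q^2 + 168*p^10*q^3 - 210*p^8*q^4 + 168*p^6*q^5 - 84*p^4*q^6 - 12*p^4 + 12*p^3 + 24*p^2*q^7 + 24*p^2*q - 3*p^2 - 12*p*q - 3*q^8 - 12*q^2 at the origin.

A7

The Hessian of f at 0 has rank 1. Corank 1: A-series; mu = 7 gives A_7.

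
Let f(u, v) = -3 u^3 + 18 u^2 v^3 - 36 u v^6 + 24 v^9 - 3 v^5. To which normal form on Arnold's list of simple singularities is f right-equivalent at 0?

E_{8}

The Hessian of f at 0 is [[0, 0], [0, 0]] with rank 0, so corank 2. A Groebner basis of the Jacobian ideal J(f) in C{u,v} is {-u^2/4 + u*v^3, v^4, u^3, u^2*v}; counting standard monomials gives mu = 8. Corank 2; j^3 = -3*u^3 is a perfect cube, so E-series; the 5-jet and mu = 8 give E_8.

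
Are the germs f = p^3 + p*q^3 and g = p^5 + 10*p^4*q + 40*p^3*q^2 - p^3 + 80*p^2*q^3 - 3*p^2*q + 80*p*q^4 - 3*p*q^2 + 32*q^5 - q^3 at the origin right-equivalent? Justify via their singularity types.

No.

The Hessian of f at 0 has rank 0. Corank 2; j^3 = p^3 is a perfect cube, so E-series; the 4-jet and mu = 7 give E_7. The Hessian of g at 0 has rank 0. Corank 2; j^3 = -(p + q)^3 is a perfect cube, so E-series; the 5-jet and mu = 8 give E_8. f is E_7 but g is E_8, hence not right-equivalent.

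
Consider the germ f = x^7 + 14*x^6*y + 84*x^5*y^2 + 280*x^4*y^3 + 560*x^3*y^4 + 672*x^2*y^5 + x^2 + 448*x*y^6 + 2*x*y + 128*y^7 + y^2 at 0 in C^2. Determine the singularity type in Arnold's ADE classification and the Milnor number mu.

Type A_{6}, Milnor number mu = 6.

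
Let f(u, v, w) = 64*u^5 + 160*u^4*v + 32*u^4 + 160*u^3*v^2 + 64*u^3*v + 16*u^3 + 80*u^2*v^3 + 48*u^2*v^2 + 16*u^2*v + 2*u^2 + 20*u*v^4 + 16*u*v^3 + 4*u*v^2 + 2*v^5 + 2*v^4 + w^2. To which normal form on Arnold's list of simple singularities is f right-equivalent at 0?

The Hessian of f at 0 has rank 2. Corank 1: A-series; mu = 4 gives A_4.

A_4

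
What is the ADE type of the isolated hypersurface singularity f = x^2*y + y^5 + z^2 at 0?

D_6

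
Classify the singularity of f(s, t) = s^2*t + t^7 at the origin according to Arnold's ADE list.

D8

The Hessian of f at 0 has rank 0. Corank 2; j^3 = s^2*t has shape L^2 M (L != M), so D-series; mu = 8 gives D_8.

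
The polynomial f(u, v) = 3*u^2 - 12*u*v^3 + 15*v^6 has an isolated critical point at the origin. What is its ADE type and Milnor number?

Type A_5, Milnor number mu = 5.

The Hessian of f at 0 is [[6, 0], [0, 0]] with rank 1, so corank 1. A Groebner basis of the Jacobian ideal J(f) in C{u,v} is {u*v^2, -u/2 + v^3, u^2}; counting standard monomials gives mu = 5. Corank 1: A-series; mu = 5 gives A_5.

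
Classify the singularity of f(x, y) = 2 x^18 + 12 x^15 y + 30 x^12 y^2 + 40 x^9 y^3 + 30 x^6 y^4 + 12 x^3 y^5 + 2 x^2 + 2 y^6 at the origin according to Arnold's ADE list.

A5

The Hessian of f at 0 has rank 1. Corank 1: A-series; mu = 5 gives A_5.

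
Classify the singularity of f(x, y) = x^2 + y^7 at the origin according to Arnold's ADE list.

The Hessian of f at 0 is [[2, 0], [0, 0]] with rank 1, so corank 1. A Groebner basis of the Jacobian ideal J(f) in C{x,y} is {y^6, x}; counting standard monomials gives mu = 6. Corank 1: A-series; mu = 6 gives A_6.

A6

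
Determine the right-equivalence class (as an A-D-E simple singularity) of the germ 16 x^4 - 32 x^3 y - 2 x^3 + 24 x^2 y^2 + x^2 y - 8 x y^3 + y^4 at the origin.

D5

The Hessian of f at 0 has rank 0. Corank 2; j^3 = -x^2*(2*x - y) has shape L^2 M (L != M), so D-series; mu = 5 gives D_5.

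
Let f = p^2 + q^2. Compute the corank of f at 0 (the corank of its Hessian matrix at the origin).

0

Hessian at 0 has rank 2.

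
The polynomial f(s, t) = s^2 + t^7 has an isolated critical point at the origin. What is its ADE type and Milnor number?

The Hessian of f at 0 has rank 1. Corank 1: A-series; mu = 6 gives A_6.

Type A6, Milnor number mu = 6.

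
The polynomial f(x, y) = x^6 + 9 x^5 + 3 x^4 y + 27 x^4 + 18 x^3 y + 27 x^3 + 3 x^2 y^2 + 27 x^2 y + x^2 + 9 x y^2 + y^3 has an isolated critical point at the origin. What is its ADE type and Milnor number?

Type A_2, Milnor number mu = 2.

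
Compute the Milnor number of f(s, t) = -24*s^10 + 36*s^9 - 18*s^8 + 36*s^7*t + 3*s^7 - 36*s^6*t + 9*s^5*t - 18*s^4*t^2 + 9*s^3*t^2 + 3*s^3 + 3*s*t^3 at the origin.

The Hessian of f at 0 is [[0, 0], [0, 0]] with rank 0, so corank 2. A Groebner basis of the Jacobian ideal J(f) in C{s,t} is {s^3, s*t^2, 3*s^2 + t^3}; counting standard monomials gives mu = 7. Corank 2; j^3 = 3*s^3 is a perfect cube, so E-series; the 4-jet and mu = 7 give E_7.

7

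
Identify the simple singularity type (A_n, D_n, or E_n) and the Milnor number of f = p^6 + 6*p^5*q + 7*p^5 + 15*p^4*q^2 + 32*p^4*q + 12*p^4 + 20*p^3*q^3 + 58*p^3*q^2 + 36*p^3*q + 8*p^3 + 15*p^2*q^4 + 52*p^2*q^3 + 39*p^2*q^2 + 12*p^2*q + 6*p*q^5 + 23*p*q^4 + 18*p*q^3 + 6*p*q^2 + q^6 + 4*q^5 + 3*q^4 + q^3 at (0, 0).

Type E8, Milnor number mu = 8.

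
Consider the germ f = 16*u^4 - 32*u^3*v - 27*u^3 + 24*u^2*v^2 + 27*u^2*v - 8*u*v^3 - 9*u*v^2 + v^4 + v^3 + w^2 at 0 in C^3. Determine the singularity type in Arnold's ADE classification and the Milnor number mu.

The Hessian of f at 0 has rank 1. Corank 2; j^3 = -(3*u - v)^3 is a perfect cube, so E-series; the 4-jet and mu = 6 give E_6.

Type E6, Milnor number mu = 6.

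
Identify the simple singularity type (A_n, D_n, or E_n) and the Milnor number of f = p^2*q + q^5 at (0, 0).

Type D6, Milnor number mu = 6.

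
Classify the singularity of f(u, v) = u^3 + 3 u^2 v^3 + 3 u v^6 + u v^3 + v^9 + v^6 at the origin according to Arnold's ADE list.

The Hessian of f at 0 has rank 0. Corank 2; j^3 = u^3 is a perfect cube, so E-series; the 4-jet and mu = 7 give E_7.

E_{7}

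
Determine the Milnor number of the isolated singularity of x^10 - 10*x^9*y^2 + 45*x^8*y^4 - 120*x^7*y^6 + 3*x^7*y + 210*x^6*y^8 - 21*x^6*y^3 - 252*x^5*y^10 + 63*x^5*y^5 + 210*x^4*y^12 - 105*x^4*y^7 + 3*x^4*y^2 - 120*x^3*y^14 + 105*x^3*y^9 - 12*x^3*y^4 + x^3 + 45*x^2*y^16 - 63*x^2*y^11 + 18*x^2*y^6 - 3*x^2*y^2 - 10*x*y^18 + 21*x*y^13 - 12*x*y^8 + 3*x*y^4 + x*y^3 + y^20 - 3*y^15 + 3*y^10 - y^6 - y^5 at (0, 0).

The Hessian of f at 0 is [[0, 0], [0, 0]] with rank 0, so corank 2. A Groebner basis of the Jacobian ideal J(f) in C{x,y} is {-x^2 + y^4 - y^3/3, x^3, x^2*y + x^2/3 + y^3/9, -x^2 + x*y^2 - y^3/3}; counting standard monomials gives mu = 7. Corank 2; j^3 = x^3 is a perfect cube, so E-series; the 4-jet and mu = 7 give E_7.

7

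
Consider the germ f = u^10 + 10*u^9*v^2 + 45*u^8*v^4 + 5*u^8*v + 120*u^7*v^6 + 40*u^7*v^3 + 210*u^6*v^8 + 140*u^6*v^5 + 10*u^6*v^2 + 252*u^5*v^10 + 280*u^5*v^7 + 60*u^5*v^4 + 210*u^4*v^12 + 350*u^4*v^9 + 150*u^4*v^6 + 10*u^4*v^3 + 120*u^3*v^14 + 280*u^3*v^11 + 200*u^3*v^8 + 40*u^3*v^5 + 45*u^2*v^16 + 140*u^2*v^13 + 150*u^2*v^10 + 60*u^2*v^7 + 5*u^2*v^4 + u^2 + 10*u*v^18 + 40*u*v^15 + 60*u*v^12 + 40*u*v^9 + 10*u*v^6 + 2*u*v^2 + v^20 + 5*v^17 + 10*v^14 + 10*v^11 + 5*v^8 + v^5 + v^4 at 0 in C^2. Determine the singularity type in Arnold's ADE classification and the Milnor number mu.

Type A_4, Milnor number mu = 4.

The Hessian of f at 0 has rank 1. Corank 1: A-series; mu = 4 gives A_4.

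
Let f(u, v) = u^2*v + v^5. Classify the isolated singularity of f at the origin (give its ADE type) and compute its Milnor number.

The Hessian of f at 0 is [[0, 0], [0, 0]] with rank 0, so corank 2. A Groebner basis of the Jacobian ideal J(f) in C{u,v} is {u^2/5 + v^4, u^3, u*v}; counting standard monomials gives mu = 6. Corank 2; j^3 = u^2*v has shape L^2 M (L != M), so D-series; mu = 6 gives D_6.

Type D6, Milnor number mu = 6.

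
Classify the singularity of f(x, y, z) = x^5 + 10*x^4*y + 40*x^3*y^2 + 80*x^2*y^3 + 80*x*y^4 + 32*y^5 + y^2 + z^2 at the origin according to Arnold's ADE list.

The Hessian of f at 0 is [[0, 0, 0], [0, 2, 0], [0, 0, 2]] with rank 2, so corank 1. A Groebner basis of the Jacobian ideal J(f) in C{x,y,z} is {x^4, y, z}; counting standard monomials gives mu = 4. Corank 1: A-series; mu = 4 gives A_4.

A_{4}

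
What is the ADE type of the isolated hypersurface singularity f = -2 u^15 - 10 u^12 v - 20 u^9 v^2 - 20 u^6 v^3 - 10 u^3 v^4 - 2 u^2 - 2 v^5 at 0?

A4

The Hessian of f at 0 has rank 1. Corank 1: A-series; mu = 4 gives A_4.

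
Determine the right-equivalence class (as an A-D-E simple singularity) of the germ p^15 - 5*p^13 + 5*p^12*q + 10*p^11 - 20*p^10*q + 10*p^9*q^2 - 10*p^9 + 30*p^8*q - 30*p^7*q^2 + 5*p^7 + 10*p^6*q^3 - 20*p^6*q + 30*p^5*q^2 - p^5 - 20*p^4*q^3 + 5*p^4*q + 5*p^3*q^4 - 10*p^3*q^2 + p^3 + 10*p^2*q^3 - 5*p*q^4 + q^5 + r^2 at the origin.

E_{8}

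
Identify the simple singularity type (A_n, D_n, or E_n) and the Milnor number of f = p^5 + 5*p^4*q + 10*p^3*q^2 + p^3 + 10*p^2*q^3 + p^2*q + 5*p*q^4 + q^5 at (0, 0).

Type D_6, Milnor number mu = 6.

The Hessian of f at 0 is [[0, 0], [0, 0]] with rank 0, so corank 2. A Groebner basis of the Jacobian ideal J(f) in C{p,q} is {-p*q/5 + q^4, p*q^2, p^2 + p*q}; counting standard monomials gives mu = 6. Corank 2; j^3 = p^2*(p + q) has shape L^2 M (L != M), so D-series; mu = 6 gives D_6.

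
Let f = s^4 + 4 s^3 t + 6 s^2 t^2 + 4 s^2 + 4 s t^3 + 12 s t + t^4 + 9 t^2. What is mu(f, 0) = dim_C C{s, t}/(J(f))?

The Hessian of f at 0 has rank 1. Corank 1: A-series; mu = 3 gives A_3.

3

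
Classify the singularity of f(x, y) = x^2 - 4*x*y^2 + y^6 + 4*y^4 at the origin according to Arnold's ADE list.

A_5

The Hessian of f at 0 has rank 1. Corank 1: A-series; mu = 5 gives A_5.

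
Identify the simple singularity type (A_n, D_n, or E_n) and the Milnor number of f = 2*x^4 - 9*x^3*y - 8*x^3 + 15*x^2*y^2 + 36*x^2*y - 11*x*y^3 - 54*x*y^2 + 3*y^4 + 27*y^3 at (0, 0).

Type E7, Milnor number mu = 7.

The Hessian of f at 0 is [[0, 0], [0, 0]] with rank 0, so corank 2. A Groebner basis of the Jacobian ideal J(f) in C{x,y} is {768*x^2 - 2304*x*y + y^4 - 8*y^3 + 1728*y^2, x^3 - 180*x^2 + 540*x*y - 3*y^3/2 - 405*y^2, x^2*y - 88*x^2 + 264*x*y - 4*y^3/3 - 198*y^2, -32*x^2 + x*y^2 + 96*x*y - 7*y^3/6 - 72*y^2}; counting standard monomials gives mu = 7. Corank 2; j^3 = -(2*x - 3*y)^3 is a perfect cube, so E-series; the 4-jet and mu = 7 give E_7.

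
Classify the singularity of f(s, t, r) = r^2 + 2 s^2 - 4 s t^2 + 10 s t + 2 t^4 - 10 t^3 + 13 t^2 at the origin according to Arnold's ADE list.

A_{1}

The Hessian of f at 0 has rank 3. Corank 0: nondegenerate Morse point, so A_1.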